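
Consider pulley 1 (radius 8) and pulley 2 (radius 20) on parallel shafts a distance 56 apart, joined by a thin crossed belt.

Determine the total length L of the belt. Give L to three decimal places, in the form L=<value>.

L=214.281

crossed belt: β = asin((r1+r2)/C) = asin(28/56) = 30.0000°
wrap1 = wrap2 = π + 2β = 240.0000°
tangent length = C·cosβ = 48.4974
L = (r1+r2)·wrap + 2·C·cosβ = 28·4.1888 + 2·48.4974 = 214.2810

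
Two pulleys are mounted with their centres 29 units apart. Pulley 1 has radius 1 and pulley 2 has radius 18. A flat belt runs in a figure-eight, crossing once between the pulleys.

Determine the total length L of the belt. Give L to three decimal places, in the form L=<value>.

L=130.656

crossed belt: β = asin((r1+r2)/C) = asin(19/29) = 40.9327°
wrap1 = wrap2 = π + 2β = 261.8654°
tangent length = C·cosβ = 21.9089
L = (r1+r2)·wrap + 2·C·cosβ = 19·4.5704 + 2·21.9089 = 130.6557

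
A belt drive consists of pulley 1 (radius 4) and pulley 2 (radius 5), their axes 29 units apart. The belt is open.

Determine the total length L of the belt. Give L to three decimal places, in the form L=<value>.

L=86.309

open belt: β = asin((r2−r1)/C) = asin(1/29) = 1.9761°
wrap1 = π − 2β = 176.0478°
wrap2 = π + 2β = 183.9522°
tangent length = C·cosβ = 28.9828
L = r1·wrap1 + r2·wrap2 + 2·C·cosβ = 4·3.0726 + 5·3.2106 + 2·28.9828 = 86.3088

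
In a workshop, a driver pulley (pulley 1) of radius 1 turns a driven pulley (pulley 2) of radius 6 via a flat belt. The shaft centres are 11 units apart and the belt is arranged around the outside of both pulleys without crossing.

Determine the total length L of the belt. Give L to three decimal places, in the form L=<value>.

open belt: β = asin((r2−r1)/C) = asin(5/11) = 27.0357°
wrap1 = π − 2β = 125.9286°
wrap2 = π + 2β = 234.0714°
tangent length = C·cosβ = 9.7980
L = r1·wrap1 + r2·wrap2 + 2·C·cosβ = 1·2.1979 + 6·4.0853 + 2·9.7980 = 46.3057

L=46.306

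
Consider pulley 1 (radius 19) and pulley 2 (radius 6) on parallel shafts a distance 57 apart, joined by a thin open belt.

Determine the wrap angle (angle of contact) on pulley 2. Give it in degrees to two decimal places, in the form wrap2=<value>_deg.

open belt: β = asin((r2−r1)/C) = asin(-13/57) = -13.1835°
wrap1 = π − 2β = 206.3670°
wrap2 = π + 2β = 153.6330°

wrap2=153.63_deg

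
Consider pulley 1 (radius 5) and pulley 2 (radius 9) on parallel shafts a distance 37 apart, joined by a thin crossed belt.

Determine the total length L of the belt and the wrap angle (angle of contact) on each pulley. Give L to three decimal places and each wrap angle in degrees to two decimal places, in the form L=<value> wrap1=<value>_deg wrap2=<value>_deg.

crossed belt: β = asin((r1+r2)/C) = asin(14/37) = 22.2333°
wrap1 = wrap2 = π + 2β = 224.4665°
tangent length = C·cosβ = 34.2491
L = (r1+r2)·wrap + 2·C·cosβ = 14·3.9177 + 2·34.2491 = 123.3457

L=123.346 wrap1=224.47_deg wrap2=224.47_deg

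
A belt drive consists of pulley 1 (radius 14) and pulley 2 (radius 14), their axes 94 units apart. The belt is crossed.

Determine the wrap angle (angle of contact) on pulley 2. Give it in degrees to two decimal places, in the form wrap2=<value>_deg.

wrap2=214.66_deg

crossed belt: β = asin((r1+r2)/C) = asin(28/94) = 17.3299°
wrap1 = wrap2 = π + 2β = 214.6597°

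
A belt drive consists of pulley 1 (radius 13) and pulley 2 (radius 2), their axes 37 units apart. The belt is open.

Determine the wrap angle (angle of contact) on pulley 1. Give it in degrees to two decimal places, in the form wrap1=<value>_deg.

open belt: β = asin((r2−r1)/C) = asin(-11/37) = -17.2953°
wrap1 = π − 2β = 214.5907°
wrap2 = π + 2β = 145.4093°

wrap1=214.59_deg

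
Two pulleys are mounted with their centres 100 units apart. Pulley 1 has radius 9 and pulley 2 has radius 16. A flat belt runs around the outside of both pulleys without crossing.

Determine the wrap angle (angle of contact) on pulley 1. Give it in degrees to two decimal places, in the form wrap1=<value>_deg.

wrap1=171.97_deg

open belt: β = asin((r2−r1)/C) = asin(7/100) = 4.0140°
wrap1 = π − 2β = 171.9720°
wrap2 = π + 2β = 188.0280°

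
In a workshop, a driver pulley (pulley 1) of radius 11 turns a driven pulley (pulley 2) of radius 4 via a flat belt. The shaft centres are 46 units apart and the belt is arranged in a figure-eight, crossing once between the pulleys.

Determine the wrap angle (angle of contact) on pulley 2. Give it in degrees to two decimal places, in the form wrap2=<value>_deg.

wrap2=218.06_deg

crossed belt: β = asin((r1+r2)/C) = asin(15/46) = 19.0314°
wrap1 = wrap2 = π + 2β = 218.0629°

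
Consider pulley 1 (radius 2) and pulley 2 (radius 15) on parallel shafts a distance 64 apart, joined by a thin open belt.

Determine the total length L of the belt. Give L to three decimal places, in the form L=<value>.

L=184.057

open belt: β = asin((r2−r1)/C) = asin(13/64) = 11.7198°
wrap1 = π − 2β = 156.5605°
wrap2 = π + 2β = 203.4395°
tangent length = C·cosβ = 62.6658
L = r1·wrap1 + r2·wrap2 + 2·C·cosβ = 2·2.7325 + 15·3.5507 + 2·62.6658 = 184.0569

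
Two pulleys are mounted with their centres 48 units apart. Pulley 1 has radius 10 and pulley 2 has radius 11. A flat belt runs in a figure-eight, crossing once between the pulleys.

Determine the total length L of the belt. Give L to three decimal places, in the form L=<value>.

L=171.317

crossed belt: β = asin((r1+r2)/C) = asin(21/48) = 25.9445°
wrap1 = wrap2 = π + 2β = 231.8890°
tangent length = C·cosβ = 43.1625
L = (r1+r2)·wrap + 2·C·cosβ = 21·4.0472 + 2·43.1625 = 171.3167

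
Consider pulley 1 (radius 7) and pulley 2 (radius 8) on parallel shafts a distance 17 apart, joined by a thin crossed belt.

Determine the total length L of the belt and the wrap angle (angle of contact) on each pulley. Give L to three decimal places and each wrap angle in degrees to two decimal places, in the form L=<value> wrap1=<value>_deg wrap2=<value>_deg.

crossed belt: β = asin((r1+r2)/C) = asin(15/17) = 61.9275°
wrap1 = wrap2 = π + 2β = 303.8550°
tangent length = C·cosβ = 8.0000
L = (r1+r2)·wrap + 2·C·cosβ = 15·5.3033 + 2·8.0000 = 95.5491

L=95.549 wrap1=303.86_deg wrap2=303.86_deg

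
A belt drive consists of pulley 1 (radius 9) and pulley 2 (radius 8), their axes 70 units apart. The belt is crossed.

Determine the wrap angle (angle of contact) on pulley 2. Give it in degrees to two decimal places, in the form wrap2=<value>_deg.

crossed belt: β = asin((r1+r2)/C) = asin(17/70) = 14.0552°
wrap1 = wrap2 = π + 2β = 208.1105°

wrap2=208.11_deg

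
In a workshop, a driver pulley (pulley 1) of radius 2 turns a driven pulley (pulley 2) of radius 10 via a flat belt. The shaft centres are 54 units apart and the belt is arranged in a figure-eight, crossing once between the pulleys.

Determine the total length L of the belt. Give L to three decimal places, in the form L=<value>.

crossed belt: β = asin((r1+r2)/C) = asin(12/54) = 12.8396°
wrap1 = wrap2 = π + 2β = 205.6792°
tangent length = C·cosβ = 52.6498
L = (r1+r2)·wrap + 2·C·cosβ = 12·3.5898 + 2·52.6498 = 148.3769

L=148.377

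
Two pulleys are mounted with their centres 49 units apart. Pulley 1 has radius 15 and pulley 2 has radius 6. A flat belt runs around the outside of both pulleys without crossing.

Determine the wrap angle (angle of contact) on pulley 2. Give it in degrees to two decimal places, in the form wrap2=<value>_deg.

open belt: β = asin((r2−r1)/C) = asin(-9/49) = -10.5838°
wrap1 = π − 2β = 201.1676°
wrap2 = π + 2β = 158.8324°

wrap2=158.83_deg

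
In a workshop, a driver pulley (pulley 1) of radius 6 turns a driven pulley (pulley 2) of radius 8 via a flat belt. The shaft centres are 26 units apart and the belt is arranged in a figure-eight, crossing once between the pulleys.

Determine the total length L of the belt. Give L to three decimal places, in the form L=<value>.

crossed belt: β = asin((r1+r2)/C) = asin(14/26) = 32.5790°
wrap1 = wrap2 = π + 2β = 245.1579°
tangent length = C·cosβ = 21.9089
L = (r1+r2)·wrap + 2·C·cosβ = 14·4.2788 + 2·21.9089 = 103.7212

L=103.721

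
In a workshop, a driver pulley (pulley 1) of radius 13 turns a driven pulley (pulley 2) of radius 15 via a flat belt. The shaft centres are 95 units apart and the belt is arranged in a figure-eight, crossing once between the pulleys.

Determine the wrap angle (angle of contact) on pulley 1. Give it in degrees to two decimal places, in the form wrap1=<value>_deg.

wrap1=214.28_deg

crossed belt: β = asin((r1+r2)/C) = asin(28/95) = 17.1418°
wrap1 = wrap2 = π + 2β = 214.2835°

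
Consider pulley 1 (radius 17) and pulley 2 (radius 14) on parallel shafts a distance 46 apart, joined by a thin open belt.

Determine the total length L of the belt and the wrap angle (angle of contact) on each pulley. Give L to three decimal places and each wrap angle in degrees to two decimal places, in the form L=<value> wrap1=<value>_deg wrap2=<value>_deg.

open belt: β = asin((r2−r1)/C) = asin(-3/46) = -3.7393°
wrap1 = π − 2β = 187.4787°
wrap2 = π + 2β = 172.5213°
tangent length = C·cosβ = 45.9021
L = r1·wrap1 + r2·wrap2 + 2·C·cosβ = 17·3.2721 + 14·3.0111 + 2·45.9021 = 189.5851

L=189.585 wrap1=187.48_deg wrap2=172.52_deg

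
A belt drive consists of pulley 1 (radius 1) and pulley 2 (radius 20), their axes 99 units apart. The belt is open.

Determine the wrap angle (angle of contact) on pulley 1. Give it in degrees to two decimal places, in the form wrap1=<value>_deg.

open belt: β = asin((r2−r1)/C) = asin(19/99) = 11.0648°
wrap1 = π − 2β = 157.8704°
wrap2 = π + 2β = 202.1296°

wrap1=157.87_deg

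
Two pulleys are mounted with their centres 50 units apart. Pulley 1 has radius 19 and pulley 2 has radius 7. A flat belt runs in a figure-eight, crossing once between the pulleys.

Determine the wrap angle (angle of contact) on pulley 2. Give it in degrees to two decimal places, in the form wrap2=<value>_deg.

crossed belt: β = asin((r1+r2)/C) = asin(26/50) = 31.3323°
wrap1 = wrap2 = π + 2β = 242.6645°

wrap2=242.66_deg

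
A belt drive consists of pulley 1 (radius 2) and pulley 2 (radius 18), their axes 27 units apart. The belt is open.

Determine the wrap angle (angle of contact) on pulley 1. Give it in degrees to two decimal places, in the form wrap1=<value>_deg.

wrap1=107.32_deg

open belt: β = asin((r2−r1)/C) = asin(16/27) = 36.3412°
wrap1 = π − 2β = 107.3176°
wrap2 = π + 2β = 252.6824°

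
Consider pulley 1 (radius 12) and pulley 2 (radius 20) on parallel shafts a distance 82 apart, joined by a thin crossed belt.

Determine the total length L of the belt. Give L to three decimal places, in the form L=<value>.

L=277.185

crossed belt: β = asin((r1+r2)/C) = asin(32/82) = 22.9697°
wrap1 = wrap2 = π + 2β = 225.9394°
tangent length = C·cosβ = 75.4983
L = (r1+r2)·wrap + 2·C·cosβ = 32·3.9434 + 2·75.4983 = 277.1850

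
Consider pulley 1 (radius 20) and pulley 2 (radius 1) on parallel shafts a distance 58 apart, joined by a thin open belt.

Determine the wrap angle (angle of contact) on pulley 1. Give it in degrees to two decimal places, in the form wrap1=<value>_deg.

open belt: β = asin((r2−r1)/C) = asin(-19/58) = -19.1223°
wrap1 = π − 2β = 218.2447°
wrap2 = π + 2β = 141.7553°

wrap1=218.24_deg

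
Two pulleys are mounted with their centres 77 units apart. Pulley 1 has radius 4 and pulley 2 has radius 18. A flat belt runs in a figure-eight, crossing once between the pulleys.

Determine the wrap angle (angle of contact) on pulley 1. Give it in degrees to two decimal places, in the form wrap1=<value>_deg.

wrap1=213.20_deg

crossed belt: β = asin((r1+r2)/C) = asin(22/77) = 16.6015°
wrap1 = wrap2 = π + 2β = 213.2031°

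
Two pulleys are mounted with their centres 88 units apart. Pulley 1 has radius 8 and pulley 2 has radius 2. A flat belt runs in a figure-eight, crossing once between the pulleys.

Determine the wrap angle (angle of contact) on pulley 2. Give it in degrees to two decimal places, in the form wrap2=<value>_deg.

crossed belt: β = asin((r1+r2)/C) = asin(10/88) = 6.5250°
wrap1 = wrap2 = π + 2β = 193.0500°

wrap2=193.05_deg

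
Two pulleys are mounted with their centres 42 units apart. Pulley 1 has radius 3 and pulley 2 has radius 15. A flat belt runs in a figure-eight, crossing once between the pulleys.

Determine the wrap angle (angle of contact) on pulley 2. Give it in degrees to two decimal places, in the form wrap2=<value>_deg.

wrap2=230.75_deg

crossed belt: β = asin((r1+r2)/C) = asin(18/42) = 25.3769°
wrap1 = wrap2 = π + 2β = 230.7539°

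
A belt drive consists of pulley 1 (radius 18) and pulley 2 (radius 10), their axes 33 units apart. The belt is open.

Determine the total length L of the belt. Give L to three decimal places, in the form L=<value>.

open belt: β = asin((r2−r1)/C) = asin(-8/33) = -14.0297°
wrap1 = π − 2β = 208.0593°
wrap2 = π + 2β = 151.9407°
tangent length = C·cosβ = 32.0156
L = r1·wrap1 + r2·wrap2 + 2·C·cosβ = 18·3.6313 + 10·2.6519 + 2·32.0156 = 155.9137

L=155.914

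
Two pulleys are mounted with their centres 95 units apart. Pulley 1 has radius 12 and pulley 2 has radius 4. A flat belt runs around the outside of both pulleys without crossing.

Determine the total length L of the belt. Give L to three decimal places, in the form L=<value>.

L=240.940

open belt: β = asin((r2−r1)/C) = asin(-8/95) = -4.8306°
wrap1 = π − 2β = 189.6613°
wrap2 = π + 2β = 170.3387°
tangent length = C·cosβ = 94.6626
L = r1·wrap1 + r2·wrap2 + 2·C·cosβ = 12·3.3102 + 4·2.9730 + 2·94.6626 = 240.9396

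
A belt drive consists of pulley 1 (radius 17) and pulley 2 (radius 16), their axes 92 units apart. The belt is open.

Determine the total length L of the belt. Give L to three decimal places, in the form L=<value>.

L=287.683

open belt: β = asin((r2−r1)/C) = asin(-1/92) = -0.6228°
wrap1 = π − 2β = 181.2456°
wrap2 = π + 2β = 178.7544°
tangent length = C·cosβ = 91.9946
L = r1·wrap1 + r2·wrap2 + 2·C·cosβ = 17·3.1633 + 16·3.1199 + 2·91.9946 = 287.6834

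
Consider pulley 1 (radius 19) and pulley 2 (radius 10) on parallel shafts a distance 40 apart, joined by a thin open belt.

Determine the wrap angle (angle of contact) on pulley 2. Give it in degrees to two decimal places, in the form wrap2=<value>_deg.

open belt: β = asin((r2−r1)/C) = asin(-9/40) = -13.0029°
wrap1 = π − 2β = 206.0058°
wrap2 = π + 2β = 153.9942°

wrap2=153.99_deg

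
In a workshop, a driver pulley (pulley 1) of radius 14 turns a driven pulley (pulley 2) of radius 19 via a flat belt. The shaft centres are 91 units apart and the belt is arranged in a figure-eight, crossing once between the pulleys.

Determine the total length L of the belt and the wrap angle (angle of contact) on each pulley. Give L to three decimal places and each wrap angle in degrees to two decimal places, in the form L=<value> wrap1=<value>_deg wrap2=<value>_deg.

L=297.776 wrap1=222.52_deg wrap2=222.52_deg

crossed belt: β = asin((r1+r2)/C) = asin(33/91) = 21.2623°
wrap1 = wrap2 = π + 2β = 222.5245°
tangent length = C·cosβ = 84.8057
L = (r1+r2)·wrap + 2·C·cosβ = 33·3.8838 + 2·84.8057 = 297.7762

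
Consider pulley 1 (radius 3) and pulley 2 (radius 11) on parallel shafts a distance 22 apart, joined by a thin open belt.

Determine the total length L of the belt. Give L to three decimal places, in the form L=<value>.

open belt: β = asin((r2−r1)/C) = asin(8/22) = 21.3237°
wrap1 = π − 2β = 137.3526°
wrap2 = π + 2β = 222.6474°
tangent length = C·cosβ = 20.4939
L = r1·wrap1 + r2·wrap2 + 2·C·cosβ = 3·2.3973 + 11·3.8859 + 2·20.4939 = 90.9248

L=90.925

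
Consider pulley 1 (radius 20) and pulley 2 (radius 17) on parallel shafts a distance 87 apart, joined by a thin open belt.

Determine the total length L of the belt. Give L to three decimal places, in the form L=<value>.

open belt: β = asin((r2−r1)/C) = asin(-3/87) = -1.9761°
wrap1 = π − 2β = 183.9522°
wrap2 = π + 2β = 176.0478°
tangent length = C·cosβ = 86.9483
L = r1·wrap1 + r2·wrap2 + 2·C·cosβ = 20·3.2106 + 17·3.0726 + 2·86.9483 = 290.3424

L=290.342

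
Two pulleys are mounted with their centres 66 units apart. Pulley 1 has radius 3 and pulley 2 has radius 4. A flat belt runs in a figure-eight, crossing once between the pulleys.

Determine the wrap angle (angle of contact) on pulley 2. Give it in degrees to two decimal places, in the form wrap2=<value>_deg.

wrap2=192.18_deg

crossed belt: β = asin((r1+r2)/C) = asin(7/66) = 6.0883°
wrap1 = wrap2 = π + 2β = 192.1766°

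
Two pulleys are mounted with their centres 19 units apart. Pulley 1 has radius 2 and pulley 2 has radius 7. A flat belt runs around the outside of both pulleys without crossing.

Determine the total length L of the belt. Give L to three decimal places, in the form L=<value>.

open belt: β = asin((r2−r1)/C) = asin(5/19) = 15.2575°
wrap1 = π − 2β = 149.4850°
wrap2 = π + 2β = 210.5150°
tangent length = C·cosβ = 18.3303
L = r1·wrap1 + r2·wrap2 + 2·C·cosβ = 2·2.6090 + 7·3.6742 + 2·18.3303 = 67.5979

L=67.598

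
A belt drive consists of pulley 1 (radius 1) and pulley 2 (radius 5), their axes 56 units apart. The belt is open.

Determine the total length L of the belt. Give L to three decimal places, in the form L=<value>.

open belt: β = asin((r2−r1)/C) = asin(4/56) = 4.0960°
wrap1 = π − 2β = 171.8079°
wrap2 = π + 2β = 188.1921°
tangent length = C·cosβ = 55.8570
L = r1·wrap1 + r2·wrap2 + 2·C·cosβ = 1·2.9986 + 5·3.2846 + 2·55.8570 = 131.1354

L=131.135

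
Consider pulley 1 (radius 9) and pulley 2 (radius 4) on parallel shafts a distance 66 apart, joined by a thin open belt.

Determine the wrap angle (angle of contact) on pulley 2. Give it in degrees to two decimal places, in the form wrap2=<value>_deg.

wrap2=171.31_deg

open belt: β = asin((r2−r1)/C) = asin(-5/66) = -4.3448°
wrap1 = π − 2β = 188.6895°
wrap2 = π + 2β = 171.3105°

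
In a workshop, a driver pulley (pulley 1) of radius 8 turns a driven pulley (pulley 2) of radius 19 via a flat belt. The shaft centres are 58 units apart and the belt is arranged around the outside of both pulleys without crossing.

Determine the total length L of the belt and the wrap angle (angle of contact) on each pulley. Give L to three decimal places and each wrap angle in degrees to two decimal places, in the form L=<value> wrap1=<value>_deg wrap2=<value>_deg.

L=202.916 wrap1=158.13_deg wrap2=201.87_deg

open belt: β = asin((r2−r1)/C) = asin(11/58) = 10.9327°
wrap1 = π − 2β = 158.1347°
wrap2 = π + 2β = 201.8653°
tangent length = C·cosβ = 56.9473
L = r1·wrap1 + r2·wrap2 + 2·C·cosβ = 8·2.7600 + 19·3.5232 + 2·56.9473 = 202.9155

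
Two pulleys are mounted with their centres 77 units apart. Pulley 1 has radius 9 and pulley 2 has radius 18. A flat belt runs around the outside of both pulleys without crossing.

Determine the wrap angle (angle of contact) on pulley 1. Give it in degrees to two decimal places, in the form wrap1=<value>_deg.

open belt: β = asin((r2−r1)/C) = asin(9/77) = 6.7123°
wrap1 = π − 2β = 166.5755°
wrap2 = π + 2β = 193.4245°

wrap1=166.58_deg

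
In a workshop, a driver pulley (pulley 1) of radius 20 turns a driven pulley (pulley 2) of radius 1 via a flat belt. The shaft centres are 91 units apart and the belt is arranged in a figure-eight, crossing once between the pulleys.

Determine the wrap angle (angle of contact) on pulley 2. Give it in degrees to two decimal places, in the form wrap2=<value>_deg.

crossed belt: β = asin((r1+r2)/C) = asin(21/91) = 13.3424°
wrap1 = wrap2 = π + 2β = 206.6847°

wrap2=206.68_deg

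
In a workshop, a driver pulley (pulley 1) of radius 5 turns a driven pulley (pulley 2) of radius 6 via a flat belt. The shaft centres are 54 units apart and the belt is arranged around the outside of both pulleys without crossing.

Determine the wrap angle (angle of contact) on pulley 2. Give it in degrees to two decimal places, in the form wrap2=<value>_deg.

wrap2=182.12_deg

open belt: β = asin((r2−r1)/C) = asin(1/54) = 1.0611°
wrap1 = π − 2β = 177.8778°
wrap2 = π + 2β = 182.1222°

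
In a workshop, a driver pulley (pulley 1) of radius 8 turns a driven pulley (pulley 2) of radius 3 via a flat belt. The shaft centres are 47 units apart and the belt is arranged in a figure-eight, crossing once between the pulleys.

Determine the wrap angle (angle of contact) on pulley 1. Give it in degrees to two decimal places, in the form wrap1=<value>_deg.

crossed belt: β = asin((r1+r2)/C) = asin(11/47) = 13.5352°
wrap1 = wrap2 = π + 2β = 207.0704°

wrap1=207.07_deg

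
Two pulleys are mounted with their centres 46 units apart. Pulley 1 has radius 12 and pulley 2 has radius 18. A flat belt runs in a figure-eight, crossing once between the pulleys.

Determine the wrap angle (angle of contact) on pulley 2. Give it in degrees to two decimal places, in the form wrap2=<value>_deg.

wrap2=261.41_deg

crossed belt: β = asin((r1+r2)/C) = asin(30/46) = 40.7057°
wrap1 = wrap2 = π + 2β = 261.4114°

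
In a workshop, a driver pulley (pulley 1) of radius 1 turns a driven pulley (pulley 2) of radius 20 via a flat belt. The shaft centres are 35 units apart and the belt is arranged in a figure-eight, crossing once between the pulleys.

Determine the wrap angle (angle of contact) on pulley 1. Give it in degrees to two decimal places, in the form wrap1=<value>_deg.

crossed belt: β = asin((r1+r2)/C) = asin(21/35) = 36.8699°
wrap1 = wrap2 = π + 2β = 253.7398°

wrap1=253.74_deg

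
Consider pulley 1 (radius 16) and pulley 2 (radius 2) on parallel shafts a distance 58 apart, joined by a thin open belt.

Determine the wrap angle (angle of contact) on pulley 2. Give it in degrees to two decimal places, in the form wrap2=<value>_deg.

wrap2=152.06_deg

open belt: β = asin((r2−r1)/C) = asin(-14/58) = -13.9680°
wrap1 = π − 2β = 207.9359°
wrap2 = π + 2β = 152.0641°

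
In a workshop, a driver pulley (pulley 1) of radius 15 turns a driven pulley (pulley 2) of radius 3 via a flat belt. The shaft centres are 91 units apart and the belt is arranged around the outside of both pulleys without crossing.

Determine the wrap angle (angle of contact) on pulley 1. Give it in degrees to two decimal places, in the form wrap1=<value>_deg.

wrap1=195.16_deg

open belt: β = asin((r2−r1)/C) = asin(-12/91) = -7.5776°
wrap1 = π − 2β = 195.1551°
wrap2 = π + 2β = 164.8449°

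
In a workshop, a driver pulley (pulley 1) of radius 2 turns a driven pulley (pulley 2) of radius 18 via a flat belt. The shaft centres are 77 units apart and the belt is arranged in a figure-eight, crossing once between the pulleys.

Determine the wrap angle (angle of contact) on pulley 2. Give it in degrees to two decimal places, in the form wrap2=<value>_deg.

wrap2=210.11_deg

crossed belt: β = asin((r1+r2)/C) = asin(20/77) = 15.0547°
wrap1 = wrap2 = π + 2β = 210.1093°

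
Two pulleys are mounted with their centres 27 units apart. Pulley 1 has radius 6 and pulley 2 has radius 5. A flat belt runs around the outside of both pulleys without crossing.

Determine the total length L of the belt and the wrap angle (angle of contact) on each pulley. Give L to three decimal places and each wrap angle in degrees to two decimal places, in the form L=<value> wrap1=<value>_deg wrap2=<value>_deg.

L=88.595 wrap1=184.25_deg wrap2=175.75_deg

open belt: β = asin((r2−r1)/C) = asin(-1/27) = -2.1226°
wrap1 = π − 2β = 184.2451°
wrap2 = π + 2β = 175.7549°
tangent length = C·cosβ = 26.9815
L = r1·wrap1 + r2·wrap2 + 2·C·cosβ = 6·3.2157 + 5·3.0675 + 2·26.9815 = 88.5946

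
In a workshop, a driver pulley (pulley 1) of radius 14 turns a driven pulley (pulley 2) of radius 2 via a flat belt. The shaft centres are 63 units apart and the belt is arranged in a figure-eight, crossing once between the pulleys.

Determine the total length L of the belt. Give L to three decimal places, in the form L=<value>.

L=180.351

crossed belt: β = asin((r1+r2)/C) = asin(16/63) = 14.7125°
wrap1 = wrap2 = π + 2β = 209.4249°
tangent length = C·cosβ = 60.9344
L = (r1+r2)·wrap + 2·C·cosβ = 16·3.6552 + 2·60.9344 = 180.3513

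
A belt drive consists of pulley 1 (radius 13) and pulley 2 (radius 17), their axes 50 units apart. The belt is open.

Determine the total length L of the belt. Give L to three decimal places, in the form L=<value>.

open belt: β = asin((r2−r1)/C) = asin(4/50) = 4.5886°
wrap1 = π − 2β = 170.8229°
wrap2 = π + 2β = 189.1771°
tangent length = C·cosβ = 49.8397
L = r1·wrap1 + r2·wrap2 + 2·C·cosβ = 13·2.9814 + 17·3.3018 + 2·49.8397 = 194.5680

L=194.568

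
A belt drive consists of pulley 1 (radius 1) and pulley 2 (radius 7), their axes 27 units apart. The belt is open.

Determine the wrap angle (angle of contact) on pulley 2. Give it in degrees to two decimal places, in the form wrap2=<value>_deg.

open belt: β = asin((r2−r1)/C) = asin(6/27) = 12.8396°
wrap1 = π − 2β = 154.3208°
wrap2 = π + 2β = 205.6792°

wrap2=205.68_deg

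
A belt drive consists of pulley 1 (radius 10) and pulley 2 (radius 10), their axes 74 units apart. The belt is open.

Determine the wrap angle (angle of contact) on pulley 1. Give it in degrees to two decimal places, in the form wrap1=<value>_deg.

open belt: β = asin((r2−r1)/C) = asin(0/74) = 0.0000°
wrap1 = π − 2β = 180.0000°
wrap2 = π + 2β = 180.0000°

wrap1=180.00_deg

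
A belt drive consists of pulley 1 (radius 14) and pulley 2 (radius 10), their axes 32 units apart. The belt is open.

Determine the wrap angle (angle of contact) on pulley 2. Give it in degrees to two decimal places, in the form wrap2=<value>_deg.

open belt: β = asin((r2−r1)/C) = asin(-4/32) = -7.1808°
wrap1 = π − 2β = 194.3615°
wrap2 = π + 2β = 165.6385°

wrap2=165.64_deg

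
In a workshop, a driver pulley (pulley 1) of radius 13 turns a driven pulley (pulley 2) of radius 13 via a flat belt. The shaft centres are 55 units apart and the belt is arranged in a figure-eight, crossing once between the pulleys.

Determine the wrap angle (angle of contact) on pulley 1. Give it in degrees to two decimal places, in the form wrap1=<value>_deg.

crossed belt: β = asin((r1+r2)/C) = asin(26/55) = 28.2115°
wrap1 = wrap2 = π + 2β = 236.4230°

wrap1=236.42_deg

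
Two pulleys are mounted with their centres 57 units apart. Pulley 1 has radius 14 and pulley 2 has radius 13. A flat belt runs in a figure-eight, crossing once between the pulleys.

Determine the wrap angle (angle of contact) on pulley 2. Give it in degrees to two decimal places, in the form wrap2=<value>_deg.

wrap2=236.55_deg

crossed belt: β = asin((r1+r2)/C) = asin(27/57) = 28.2737°
wrap1 = wrap2 = π + 2β = 236.5474°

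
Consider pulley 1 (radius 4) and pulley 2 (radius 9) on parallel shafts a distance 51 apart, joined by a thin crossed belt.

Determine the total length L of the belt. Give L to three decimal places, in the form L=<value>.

crossed belt: β = asin((r1+r2)/C) = asin(13/51) = 14.7678°
wrap1 = wrap2 = π + 2β = 209.5356°
tangent length = C·cosβ = 49.3153
L = (r1+r2)·wrap + 2·C·cosβ = 13·3.6571 + 2·49.3153 = 146.1727

L=146.173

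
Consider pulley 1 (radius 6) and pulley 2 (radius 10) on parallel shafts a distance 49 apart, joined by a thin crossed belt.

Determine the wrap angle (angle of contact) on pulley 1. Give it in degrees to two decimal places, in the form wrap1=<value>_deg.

wrap1=218.12_deg

crossed belt: β = asin((r1+r2)/C) = asin(16/49) = 19.0583°
wrap1 = wrap2 = π + 2β = 218.1167°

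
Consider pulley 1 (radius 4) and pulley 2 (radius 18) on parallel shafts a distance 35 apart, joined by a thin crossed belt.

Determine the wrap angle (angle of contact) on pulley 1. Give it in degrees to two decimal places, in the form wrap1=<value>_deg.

crossed belt: β = asin((r1+r2)/C) = asin(22/35) = 38.9448°
wrap1 = wrap2 = π + 2β = 257.8896°

wrap1=257.89_deg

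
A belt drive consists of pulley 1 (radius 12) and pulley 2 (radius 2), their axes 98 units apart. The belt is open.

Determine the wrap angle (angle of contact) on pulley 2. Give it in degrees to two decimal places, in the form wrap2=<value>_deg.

wrap2=168.29_deg

open belt: β = asin((r2−r1)/C) = asin(-10/98) = -5.8567°
wrap1 = π − 2β = 191.7134°
wrap2 = π + 2β = 168.2866°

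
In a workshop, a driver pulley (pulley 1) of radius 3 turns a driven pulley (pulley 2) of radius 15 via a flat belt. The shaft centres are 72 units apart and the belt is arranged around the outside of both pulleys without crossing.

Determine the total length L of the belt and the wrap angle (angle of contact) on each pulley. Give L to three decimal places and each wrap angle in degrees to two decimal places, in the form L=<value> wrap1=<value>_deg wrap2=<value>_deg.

L=202.553 wrap1=160.81_deg wrap2=199.19_deg

open belt: β = asin((r2−r1)/C) = asin(12/72) = 9.5941°
wrap1 = π − 2β = 160.8119°
wrap2 = π + 2β = 199.1881°
tangent length = C·cosβ = 70.9930
L = r1·wrap1 + r2·wrap2 + 2·C·cosβ = 3·2.8067 + 15·3.4765 + 2·70.9930 = 202.5533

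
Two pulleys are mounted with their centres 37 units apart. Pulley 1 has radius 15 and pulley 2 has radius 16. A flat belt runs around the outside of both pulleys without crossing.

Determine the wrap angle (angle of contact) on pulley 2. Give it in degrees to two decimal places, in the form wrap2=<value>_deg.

wrap2=183.10_deg

open belt: β = asin((r2−r1)/C) = asin(1/37) = 1.5487°
wrap1 = π − 2β = 176.9026°
wrap2 = π + 2β = 183.0974°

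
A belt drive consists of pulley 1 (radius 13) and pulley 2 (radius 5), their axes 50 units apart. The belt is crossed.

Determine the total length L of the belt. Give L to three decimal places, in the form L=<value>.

L=163.102

crossed belt: β = asin((r1+r2)/C) = asin(18/50) = 21.1002°
wrap1 = wrap2 = π + 2β = 222.2004°
tangent length = C·cosβ = 46.6476
L = (r1+r2)·wrap + 2·C·cosβ = 18·3.8781 + 2·46.6476 = 163.1015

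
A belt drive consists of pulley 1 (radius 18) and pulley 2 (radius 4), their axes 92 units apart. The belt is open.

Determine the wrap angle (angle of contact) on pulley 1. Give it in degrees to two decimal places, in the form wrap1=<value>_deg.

open belt: β = asin((r2−r1)/C) = asin(-14/92) = -8.7529°
wrap1 = π − 2β = 197.5059°
wrap2 = π + 2β = 162.4941°

wrap1=197.51_deg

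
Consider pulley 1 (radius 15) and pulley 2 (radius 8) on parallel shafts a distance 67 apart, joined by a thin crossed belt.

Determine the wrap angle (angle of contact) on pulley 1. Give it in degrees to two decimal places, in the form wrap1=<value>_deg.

wrap1=220.15_deg

crossed belt: β = asin((r1+r2)/C) = asin(23/67) = 20.0771°
wrap1 = wrap2 = π + 2β = 220.1541°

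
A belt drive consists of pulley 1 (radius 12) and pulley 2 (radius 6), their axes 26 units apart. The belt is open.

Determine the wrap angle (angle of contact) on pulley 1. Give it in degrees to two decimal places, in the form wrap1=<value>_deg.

wrap1=206.68_deg

open belt: β = asin((r2−r1)/C) = asin(-6/26) = -13.3424°
wrap1 = π − 2β = 206.6847°
wrap2 = π + 2β = 153.3153°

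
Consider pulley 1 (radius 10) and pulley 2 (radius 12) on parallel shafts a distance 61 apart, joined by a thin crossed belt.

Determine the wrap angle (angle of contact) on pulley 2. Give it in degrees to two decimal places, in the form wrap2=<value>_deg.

crossed belt: β = asin((r1+r2)/C) = asin(22/61) = 21.1405°
wrap1 = wrap2 = π + 2β = 222.2809°

wrap2=222.28_deg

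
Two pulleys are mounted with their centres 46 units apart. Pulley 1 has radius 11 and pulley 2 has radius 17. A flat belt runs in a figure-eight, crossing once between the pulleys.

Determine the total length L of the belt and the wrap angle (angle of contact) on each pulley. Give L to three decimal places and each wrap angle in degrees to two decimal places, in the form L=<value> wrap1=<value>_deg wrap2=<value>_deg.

L=197.605 wrap1=254.99_deg wrap2=254.99_deg

crossed belt: β = asin((r1+r2)/C) = asin(28/46) = 37.4952°
wrap1 = wrap2 = π + 2β = 254.9905°
tangent length = C·cosβ = 36.4966
L = (r1+r2)·wrap + 2·C·cosβ = 28·4.4504 + 2·36.4966 = 197.6050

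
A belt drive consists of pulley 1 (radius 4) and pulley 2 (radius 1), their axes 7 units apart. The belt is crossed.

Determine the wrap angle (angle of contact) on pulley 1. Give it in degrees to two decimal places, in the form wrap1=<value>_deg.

crossed belt: β = asin((r1+r2)/C) = asin(5/7) = 45.5847°
wrap1 = wrap2 = π + 2β = 271.1694°

wrap1=271.17_deg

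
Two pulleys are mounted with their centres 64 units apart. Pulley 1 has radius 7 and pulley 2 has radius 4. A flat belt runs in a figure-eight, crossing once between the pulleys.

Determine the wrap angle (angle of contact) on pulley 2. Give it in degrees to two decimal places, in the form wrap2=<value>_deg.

crossed belt: β = asin((r1+r2)/C) = asin(11/64) = 9.8969°
wrap1 = wrap2 = π + 2β = 199.7937°

wrap2=199.79_deg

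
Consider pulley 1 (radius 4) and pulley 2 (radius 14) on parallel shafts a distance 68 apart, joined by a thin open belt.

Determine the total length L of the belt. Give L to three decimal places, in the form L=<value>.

L=194.022

open belt: β = asin((r2−r1)/C) = asin(10/68) = 8.4565°
wrap1 = π − 2β = 163.0870°
wrap2 = π + 2β = 196.9130°
tangent length = C·cosβ = 67.2607
L = r1·wrap1 + r2·wrap2 + 2·C·cosβ = 4·2.8464 + 14·3.4368 + 2·67.2607 = 194.0219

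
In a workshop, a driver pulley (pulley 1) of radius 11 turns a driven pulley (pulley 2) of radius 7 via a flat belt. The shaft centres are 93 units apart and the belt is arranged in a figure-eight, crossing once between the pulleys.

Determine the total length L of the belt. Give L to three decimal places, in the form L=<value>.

L=246.044

crossed belt: β = asin((r1+r2)/C) = asin(18/93) = 11.1599°
wrap1 = wrap2 = π + 2β = 202.3199°
tangent length = C·cosβ = 91.2414
L = (r1+r2)·wrap + 2·C·cosβ = 18·3.5311 + 2·91.2414 = 246.0435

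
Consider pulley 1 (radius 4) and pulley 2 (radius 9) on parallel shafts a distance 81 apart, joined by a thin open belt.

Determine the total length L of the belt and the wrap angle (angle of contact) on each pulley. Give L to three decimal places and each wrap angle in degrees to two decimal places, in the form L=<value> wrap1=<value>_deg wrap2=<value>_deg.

L=203.149 wrap1=172.92_deg wrap2=187.08_deg

open belt: β = asin((r2−r1)/C) = asin(5/81) = 3.5390°
wrap1 = π − 2β = 172.9219°
wrap2 = π + 2β = 187.0781°
tangent length = C·cosβ = 80.8455
L = r1·wrap1 + r2·wrap2 + 2·C·cosβ = 4·3.0181 + 9·3.2651 + 2·80.8455 = 203.1494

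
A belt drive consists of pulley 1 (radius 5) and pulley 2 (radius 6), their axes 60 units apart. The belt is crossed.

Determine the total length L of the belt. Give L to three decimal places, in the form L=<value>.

crossed belt: β = asin((r1+r2)/C) = asin(11/60) = 10.5640°
wrap1 = wrap2 = π + 2β = 201.1280°
tangent length = C·cosβ = 58.9830
L = (r1+r2)·wrap + 2·C·cosβ = 11·3.5103 + 2·58.9830 = 156.5799

L=156.580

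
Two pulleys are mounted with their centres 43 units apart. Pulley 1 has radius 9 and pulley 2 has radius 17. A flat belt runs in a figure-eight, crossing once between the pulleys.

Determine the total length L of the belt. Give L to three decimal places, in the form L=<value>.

crossed belt: β = asin((r1+r2)/C) = asin(26/43) = 37.2037°
wrap1 = wrap2 = π + 2β = 254.4075°
tangent length = C·cosβ = 34.2491
L = (r1+r2)·wrap + 2·C·cosβ = 26·4.4402 + 2·34.2491 = 183.9446

L=183.945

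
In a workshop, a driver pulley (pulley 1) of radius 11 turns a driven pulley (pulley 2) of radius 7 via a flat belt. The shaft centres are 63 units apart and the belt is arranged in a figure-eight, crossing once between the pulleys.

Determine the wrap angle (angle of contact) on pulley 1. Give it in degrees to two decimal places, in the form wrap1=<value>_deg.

crossed belt: β = asin((r1+r2)/C) = asin(18/63) = 16.6015°
wrap1 = wrap2 = π + 2β = 213.2031°

wrap1=213.20_deg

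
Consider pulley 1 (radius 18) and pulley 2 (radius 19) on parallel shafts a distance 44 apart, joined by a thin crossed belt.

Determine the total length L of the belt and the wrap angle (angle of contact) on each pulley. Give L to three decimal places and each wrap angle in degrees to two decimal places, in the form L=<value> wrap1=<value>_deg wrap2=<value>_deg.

L=237.786 wrap1=294.47_deg wrap2=294.47_deg

crossed belt: β = asin((r1+r2)/C) = asin(37/44) = 57.2362°
wrap1 = wrap2 = π + 2β = 294.4725°
tangent length = C·cosβ = 23.8118
L = (r1+r2)·wrap + 2·C·cosβ = 37·5.1395 + 2·23.8118 = 237.7856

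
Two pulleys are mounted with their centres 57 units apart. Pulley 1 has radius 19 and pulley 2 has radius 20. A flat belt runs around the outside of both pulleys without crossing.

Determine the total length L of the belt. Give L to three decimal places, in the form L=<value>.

open belt: β = asin((r2−r1)/C) = asin(1/57) = 1.0052°
wrap1 = π − 2β = 177.9895°
wrap2 = π + 2β = 182.0105°
tangent length = C·cosβ = 56.9912
L = r1·wrap1 + r2·wrap2 + 2·C·cosβ = 19·3.1065 + 20·3.1767 + 2·56.9912 = 236.5397

L=236.540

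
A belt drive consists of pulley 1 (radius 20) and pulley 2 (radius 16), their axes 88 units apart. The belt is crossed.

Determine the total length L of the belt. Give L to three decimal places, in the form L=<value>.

L=304.041

crossed belt: β = asin((r1+r2)/C) = asin(36/88) = 24.1477°
wrap1 = wrap2 = π + 2β = 228.2955°
tangent length = C·cosβ = 80.2994
L = (r1+r2)·wrap + 2·C·cosβ = 36·3.9845 + 2·80.2994 = 304.0412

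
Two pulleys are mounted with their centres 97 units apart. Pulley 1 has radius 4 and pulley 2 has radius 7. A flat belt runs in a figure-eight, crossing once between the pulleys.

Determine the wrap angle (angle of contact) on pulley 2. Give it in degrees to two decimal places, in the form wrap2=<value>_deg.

wrap2=193.02_deg

crossed belt: β = asin((r1+r2)/C) = asin(11/97) = 6.5115°
wrap1 = wrap2 = π + 2β = 193.0229°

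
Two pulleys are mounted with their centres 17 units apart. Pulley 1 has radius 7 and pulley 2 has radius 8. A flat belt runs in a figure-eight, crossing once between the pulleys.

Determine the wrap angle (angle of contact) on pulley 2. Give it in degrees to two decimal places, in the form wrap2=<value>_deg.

crossed belt: β = asin((r1+r2)/C) = asin(15/17) = 61.9275°
wrap1 = wrap2 = π + 2β = 303.8550°

wrap2=303.86_deg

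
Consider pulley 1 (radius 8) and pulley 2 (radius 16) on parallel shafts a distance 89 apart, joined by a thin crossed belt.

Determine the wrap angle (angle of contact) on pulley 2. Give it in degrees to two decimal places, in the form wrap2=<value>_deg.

wrap2=211.29_deg

crossed belt: β = asin((r1+r2)/C) = asin(24/89) = 15.6442°
wrap1 = wrap2 = π + 2β = 211.2884°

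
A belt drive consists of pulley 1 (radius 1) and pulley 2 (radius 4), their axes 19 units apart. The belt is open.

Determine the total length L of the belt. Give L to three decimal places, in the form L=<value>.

L=54.183

open belt: β = asin((r2−r1)/C) = asin(3/19) = 9.0847°
wrap1 = π − 2β = 161.8306°
wrap2 = π + 2β = 198.1694°
tangent length = C·cosβ = 18.7617
L = r1·wrap1 + r2·wrap2 + 2·C·cosβ = 1·2.8245 + 4·3.4587 + 2·18.7617 = 54.1826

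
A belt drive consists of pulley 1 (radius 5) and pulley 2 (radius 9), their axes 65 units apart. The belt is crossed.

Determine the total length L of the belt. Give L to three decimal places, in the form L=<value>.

crossed belt: β = asin((r1+r2)/C) = asin(14/65) = 12.4381°
wrap1 = wrap2 = π + 2β = 204.8762°
tangent length = C·cosβ = 63.4744
L = (r1+r2)·wrap + 2·C·cosβ = 14·3.5758 + 2·63.4744 = 177.0095

L=177.010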